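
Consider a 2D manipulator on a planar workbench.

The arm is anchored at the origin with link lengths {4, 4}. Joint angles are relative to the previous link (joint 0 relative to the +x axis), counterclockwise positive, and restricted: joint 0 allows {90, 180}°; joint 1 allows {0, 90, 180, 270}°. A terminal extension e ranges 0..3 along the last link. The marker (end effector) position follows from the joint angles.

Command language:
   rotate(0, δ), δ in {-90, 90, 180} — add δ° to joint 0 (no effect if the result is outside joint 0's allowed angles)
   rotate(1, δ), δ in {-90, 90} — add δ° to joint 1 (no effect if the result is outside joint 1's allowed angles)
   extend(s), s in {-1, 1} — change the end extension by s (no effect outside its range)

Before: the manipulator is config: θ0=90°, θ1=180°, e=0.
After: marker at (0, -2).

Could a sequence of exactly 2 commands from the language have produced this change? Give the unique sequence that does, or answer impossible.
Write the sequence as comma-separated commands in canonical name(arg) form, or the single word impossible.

t0: config: θ0=90°, θ1=180°, e=0
step 1 (extend(1)): config: θ0=90°, θ1=180°, e=1
step 2 (extend(1)): config: θ0=90°, θ1=180°, e=2
no rival 2-sequence matches.

extend(1), extend(1)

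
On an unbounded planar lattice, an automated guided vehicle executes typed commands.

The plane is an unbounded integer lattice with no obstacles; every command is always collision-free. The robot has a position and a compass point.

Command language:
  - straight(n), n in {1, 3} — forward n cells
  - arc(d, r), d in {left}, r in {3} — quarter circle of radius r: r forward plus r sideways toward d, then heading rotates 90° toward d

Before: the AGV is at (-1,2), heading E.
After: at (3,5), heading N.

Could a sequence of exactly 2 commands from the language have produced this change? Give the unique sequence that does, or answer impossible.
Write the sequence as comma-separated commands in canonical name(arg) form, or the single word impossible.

straight(1), arc(left, 3)

key: cell and facing (now N) both changed — the 2 commands mix motion and turning
initial: at (-1,2), heading E
t=1 straight(1) ⇒ at (0,2), heading E
t=2 arc(left, 3) ⇒ at (3,5), heading N
all 9 alternatives checked — unique.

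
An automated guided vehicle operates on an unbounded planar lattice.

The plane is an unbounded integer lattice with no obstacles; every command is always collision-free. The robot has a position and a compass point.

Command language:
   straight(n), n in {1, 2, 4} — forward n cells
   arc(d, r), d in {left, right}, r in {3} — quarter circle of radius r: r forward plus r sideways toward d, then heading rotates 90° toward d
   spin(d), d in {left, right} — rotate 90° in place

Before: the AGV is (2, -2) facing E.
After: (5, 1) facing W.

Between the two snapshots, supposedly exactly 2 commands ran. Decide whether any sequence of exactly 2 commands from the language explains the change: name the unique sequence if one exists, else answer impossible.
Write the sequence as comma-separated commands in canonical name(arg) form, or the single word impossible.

key: cell and facing (now W) both changed — the 2 commands mix motion and turning
initial: (2, -2) facing E
step 1 (arc(left, 3)): (5, 1) facing N
step 2 (spin(left)): (5, 1) facing W
no rival 2-sequence matches.

arc(left, 3), spin(left)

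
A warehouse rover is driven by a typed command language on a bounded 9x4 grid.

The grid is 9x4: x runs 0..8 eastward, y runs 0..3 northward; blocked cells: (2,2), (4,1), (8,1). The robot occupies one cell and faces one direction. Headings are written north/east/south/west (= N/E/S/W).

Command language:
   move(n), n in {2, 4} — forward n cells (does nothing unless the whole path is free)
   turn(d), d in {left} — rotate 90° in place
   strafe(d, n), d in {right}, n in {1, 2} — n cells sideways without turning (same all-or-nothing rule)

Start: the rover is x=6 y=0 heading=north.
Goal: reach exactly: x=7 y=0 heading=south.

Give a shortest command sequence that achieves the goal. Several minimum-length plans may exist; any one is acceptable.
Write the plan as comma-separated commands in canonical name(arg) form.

t0: x=6 y=0 heading=north
1. strafe(right, 1) → x=7 y=0 heading=north
2. turn(left) → x=7 y=0 heading=west
3. turn(left) → x=7 y=0 heading=south
shorter routes all fall short; 3 is best.

strafe(right, 1), turn(left), turn(left)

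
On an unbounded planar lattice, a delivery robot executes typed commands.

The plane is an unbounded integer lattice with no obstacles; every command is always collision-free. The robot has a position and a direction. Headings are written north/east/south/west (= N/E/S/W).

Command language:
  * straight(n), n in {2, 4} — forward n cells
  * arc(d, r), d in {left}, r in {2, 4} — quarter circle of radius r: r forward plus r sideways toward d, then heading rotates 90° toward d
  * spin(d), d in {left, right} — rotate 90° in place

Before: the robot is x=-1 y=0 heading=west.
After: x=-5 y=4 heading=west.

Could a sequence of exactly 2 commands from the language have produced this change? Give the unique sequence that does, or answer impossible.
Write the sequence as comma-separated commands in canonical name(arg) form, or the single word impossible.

spin(right), arc(left, 4)

key: still facing W at the end — net rotation zero over 2 steps
t0: x=-1 y=0 heading=west
t=1 spin(right) ⇒ x=-1 y=0 heading=north
t=2 arc(left, 4) ⇒ x=-5 y=4 heading=west
no rival 2-sequence matches.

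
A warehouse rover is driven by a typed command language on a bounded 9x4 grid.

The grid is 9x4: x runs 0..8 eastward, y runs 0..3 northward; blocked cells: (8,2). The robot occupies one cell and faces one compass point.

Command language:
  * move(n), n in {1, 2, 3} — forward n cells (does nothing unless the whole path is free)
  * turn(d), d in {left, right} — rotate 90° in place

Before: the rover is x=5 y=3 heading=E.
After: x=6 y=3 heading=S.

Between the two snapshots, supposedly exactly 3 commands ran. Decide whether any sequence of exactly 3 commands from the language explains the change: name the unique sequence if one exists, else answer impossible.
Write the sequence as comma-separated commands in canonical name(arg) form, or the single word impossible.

move(1), move(3), turn(right)

key: running turn(right) before move(1) would end elsewhere — order is forced
begin: x=5 y=3 heading=E
1. move(1) → x=6 y=3 heading=E
2. move(3) → x=6 y=3 heading=E
3. turn(right) → x=6 y=3 heading=S
no other 3-command option fits: unique.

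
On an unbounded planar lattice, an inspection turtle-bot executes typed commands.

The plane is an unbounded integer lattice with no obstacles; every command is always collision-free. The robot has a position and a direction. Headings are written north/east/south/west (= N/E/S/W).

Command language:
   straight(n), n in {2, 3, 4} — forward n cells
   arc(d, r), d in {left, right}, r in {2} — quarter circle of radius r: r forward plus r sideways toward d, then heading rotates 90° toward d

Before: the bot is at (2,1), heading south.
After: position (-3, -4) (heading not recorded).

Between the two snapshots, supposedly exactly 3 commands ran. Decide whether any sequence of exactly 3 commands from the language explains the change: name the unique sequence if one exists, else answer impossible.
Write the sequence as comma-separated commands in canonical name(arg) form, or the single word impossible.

initial: at (2,1), heading south
step 1 (straight(3)): at (2,-2), heading south
step 2 (arc(right, 2)): at (0,-4), heading west
step 3 (straight(3)): at (-3,-4), heading west
uniquely the one of 125 3-step routes that fits.

straight(3), arc(right, 2), straight(3)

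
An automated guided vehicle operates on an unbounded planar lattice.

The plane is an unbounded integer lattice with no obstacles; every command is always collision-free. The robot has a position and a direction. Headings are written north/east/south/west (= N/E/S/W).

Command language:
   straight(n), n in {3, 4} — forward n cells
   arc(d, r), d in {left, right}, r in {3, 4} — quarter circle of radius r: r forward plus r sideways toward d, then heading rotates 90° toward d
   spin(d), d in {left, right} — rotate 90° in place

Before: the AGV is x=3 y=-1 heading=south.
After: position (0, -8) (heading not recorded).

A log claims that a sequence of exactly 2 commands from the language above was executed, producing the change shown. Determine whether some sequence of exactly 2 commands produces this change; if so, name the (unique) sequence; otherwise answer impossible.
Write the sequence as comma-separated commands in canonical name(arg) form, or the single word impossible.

key: running arc(right, 3) before straight(4) would end elsewhere — order is forced
t0: x=3 y=-1 heading=south
[1] after straight(4): x=3 y=-5 heading=south
[2] after arc(right, 3): x=0 y=-8 heading=west
no rival 2-sequence matches.

straight(4), arc(right, 3)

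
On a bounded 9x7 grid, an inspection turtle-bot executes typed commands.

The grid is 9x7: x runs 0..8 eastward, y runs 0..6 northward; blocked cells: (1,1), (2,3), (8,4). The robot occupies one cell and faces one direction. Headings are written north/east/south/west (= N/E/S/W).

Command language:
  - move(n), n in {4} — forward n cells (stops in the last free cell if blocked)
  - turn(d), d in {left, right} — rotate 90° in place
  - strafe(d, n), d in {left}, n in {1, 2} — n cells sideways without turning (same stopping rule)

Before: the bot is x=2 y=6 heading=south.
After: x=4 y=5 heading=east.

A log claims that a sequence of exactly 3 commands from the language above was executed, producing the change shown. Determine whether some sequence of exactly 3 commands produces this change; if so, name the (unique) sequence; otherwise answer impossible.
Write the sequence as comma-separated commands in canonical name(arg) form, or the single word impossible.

all 125 sequences checked — none match.

impossible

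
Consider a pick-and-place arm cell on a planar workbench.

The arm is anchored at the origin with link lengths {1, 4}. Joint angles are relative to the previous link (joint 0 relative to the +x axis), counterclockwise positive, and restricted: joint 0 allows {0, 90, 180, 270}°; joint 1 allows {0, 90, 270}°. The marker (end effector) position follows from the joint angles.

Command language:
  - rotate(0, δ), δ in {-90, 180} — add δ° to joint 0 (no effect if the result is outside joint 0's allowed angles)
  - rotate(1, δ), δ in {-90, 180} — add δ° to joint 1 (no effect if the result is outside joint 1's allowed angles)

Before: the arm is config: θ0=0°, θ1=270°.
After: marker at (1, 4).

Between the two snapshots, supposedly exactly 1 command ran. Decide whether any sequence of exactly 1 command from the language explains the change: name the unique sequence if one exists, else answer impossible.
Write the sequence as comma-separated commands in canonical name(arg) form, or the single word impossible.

rotate(1, 180)

initial: config: θ0=0°, θ1=270°
t=1 rotate(1, 180) ⇒ config: θ0=0°, θ1=90°
uniquely the one of 4 1-step routes that fits.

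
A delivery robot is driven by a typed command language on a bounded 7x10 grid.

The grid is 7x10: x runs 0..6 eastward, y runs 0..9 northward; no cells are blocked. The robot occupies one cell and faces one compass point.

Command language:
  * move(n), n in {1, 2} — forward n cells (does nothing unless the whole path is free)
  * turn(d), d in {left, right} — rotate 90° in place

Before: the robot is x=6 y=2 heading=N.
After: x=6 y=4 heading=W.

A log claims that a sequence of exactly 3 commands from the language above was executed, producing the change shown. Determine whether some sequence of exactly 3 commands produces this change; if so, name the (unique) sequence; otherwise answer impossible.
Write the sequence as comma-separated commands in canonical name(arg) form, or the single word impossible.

key: order matters: swapping move(1) and turn(left) lands elsewhere
initial: x=6 y=2 heading=N
t=1 move(1) ⇒ x=6 y=3 heading=N
t=2 move(1) ⇒ x=6 y=4 heading=N
t=3 turn(left) ⇒ x=6 y=4 heading=W
no rival 3-sequence matches.

move(1), move(1), turn(left)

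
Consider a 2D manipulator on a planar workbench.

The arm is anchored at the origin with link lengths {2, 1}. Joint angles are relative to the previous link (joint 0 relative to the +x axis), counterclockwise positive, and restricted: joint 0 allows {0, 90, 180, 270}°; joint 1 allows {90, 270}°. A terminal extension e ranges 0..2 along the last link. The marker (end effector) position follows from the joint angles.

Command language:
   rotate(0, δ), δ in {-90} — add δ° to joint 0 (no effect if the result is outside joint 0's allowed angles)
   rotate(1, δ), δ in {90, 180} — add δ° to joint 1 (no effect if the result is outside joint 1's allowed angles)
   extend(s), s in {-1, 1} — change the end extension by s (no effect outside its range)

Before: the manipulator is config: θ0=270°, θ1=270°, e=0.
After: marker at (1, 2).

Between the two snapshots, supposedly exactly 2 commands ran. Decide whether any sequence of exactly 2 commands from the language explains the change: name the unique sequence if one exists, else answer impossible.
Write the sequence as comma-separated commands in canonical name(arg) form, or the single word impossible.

rotate(0, -90), rotate(0, -90)

begin: config: θ0=270°, θ1=270°, e=0
step 1 (rotate(0, -90)): config: θ0=180°, θ1=270°, e=0
step 2 (rotate(0, -90)): config: θ0=90°, θ1=270°, e=0
uniquely the one of 25 2-step routes that fits.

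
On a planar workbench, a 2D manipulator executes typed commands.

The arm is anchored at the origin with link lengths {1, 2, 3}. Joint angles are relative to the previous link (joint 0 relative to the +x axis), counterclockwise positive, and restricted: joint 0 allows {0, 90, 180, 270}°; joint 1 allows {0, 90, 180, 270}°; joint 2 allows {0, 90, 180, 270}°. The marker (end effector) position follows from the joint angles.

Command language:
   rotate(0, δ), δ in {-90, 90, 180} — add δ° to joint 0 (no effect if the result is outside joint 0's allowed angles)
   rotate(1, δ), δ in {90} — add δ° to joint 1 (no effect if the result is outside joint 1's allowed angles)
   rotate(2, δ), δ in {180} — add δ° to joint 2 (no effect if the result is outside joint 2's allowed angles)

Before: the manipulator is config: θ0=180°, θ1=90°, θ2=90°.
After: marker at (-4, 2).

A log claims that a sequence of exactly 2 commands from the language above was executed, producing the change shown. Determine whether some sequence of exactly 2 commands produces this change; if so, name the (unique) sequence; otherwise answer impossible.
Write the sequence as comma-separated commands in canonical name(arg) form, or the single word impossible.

initial: config: θ0=180°, θ1=90°, θ2=90°
t=1 rotate(1, 90) ⇒ config: θ0=180°, θ1=180°, θ2=90°
t=2 rotate(1, 90) ⇒ config: θ0=180°, θ1=270°, θ2=90°
uniquely the one of 25 2-step routes that fits.

rotate(1, 90), rotate(1, 90)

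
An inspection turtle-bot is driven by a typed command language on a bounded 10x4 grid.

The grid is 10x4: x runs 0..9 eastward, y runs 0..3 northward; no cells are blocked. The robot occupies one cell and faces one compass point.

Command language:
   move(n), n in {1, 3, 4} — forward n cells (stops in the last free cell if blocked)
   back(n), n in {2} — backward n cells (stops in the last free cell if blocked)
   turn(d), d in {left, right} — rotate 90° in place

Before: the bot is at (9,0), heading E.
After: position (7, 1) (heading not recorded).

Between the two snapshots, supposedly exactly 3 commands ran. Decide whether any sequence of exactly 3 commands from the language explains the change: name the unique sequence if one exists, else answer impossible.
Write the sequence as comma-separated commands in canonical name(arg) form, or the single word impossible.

key: order matters: swapping back(2) and move(1) lands elsewhere
initial: at (9,0), heading E
t=1 back(2) ⇒ at (7,0), heading E
t=2 turn(left) ⇒ at (7,0), heading N
t=3 move(1) ⇒ at (7,1), heading N
all 216 alternatives checked — unique.

back(2), turn(left), move(1)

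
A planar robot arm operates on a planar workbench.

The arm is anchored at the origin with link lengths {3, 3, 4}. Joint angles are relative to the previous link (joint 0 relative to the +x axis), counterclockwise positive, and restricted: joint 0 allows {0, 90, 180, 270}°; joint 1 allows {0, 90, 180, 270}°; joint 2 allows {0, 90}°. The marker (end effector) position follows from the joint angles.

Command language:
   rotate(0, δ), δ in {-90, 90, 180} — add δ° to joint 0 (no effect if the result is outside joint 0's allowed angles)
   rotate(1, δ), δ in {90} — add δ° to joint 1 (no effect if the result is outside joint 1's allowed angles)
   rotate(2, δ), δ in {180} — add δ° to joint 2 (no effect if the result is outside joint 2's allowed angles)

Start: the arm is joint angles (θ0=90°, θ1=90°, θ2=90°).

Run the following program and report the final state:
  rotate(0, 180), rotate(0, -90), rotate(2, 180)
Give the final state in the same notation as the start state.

joint angles (θ0=180°, θ1=90°, θ2=90°)

initial: joint angles (θ0=90°, θ1=90°, θ2=90°)
[1] after rotate(0, 180): joint angles (θ0=270°, θ1=90°, θ2=90°)
[2] after rotate(0, -90): joint angles (θ0=180°, θ1=90°, θ2=90°)
[3] after rotate(2, 180): joint angles (θ0=180°, θ1=90°, θ2=90°)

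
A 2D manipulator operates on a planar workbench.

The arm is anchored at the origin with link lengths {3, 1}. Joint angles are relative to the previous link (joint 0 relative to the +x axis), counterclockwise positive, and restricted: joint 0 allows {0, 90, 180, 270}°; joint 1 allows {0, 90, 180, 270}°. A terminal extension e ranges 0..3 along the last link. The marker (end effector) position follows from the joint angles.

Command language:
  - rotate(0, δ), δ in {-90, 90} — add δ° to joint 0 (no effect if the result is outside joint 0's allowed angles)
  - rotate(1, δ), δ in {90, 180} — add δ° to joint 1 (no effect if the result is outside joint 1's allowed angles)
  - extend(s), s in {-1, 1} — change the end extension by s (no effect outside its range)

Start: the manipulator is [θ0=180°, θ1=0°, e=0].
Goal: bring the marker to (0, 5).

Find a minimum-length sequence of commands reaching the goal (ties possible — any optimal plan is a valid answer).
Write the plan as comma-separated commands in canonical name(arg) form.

initial: [θ0=180°, θ1=0°, e=0]
t=1 extend(1) ⇒ [θ0=180°, θ1=0°, e=1]
t=2 rotate(0, -90) ⇒ [θ0=90°, θ1=0°, e=1]
shorter routes all fall short; 2 is best.

extend(1), rotate(0, -90)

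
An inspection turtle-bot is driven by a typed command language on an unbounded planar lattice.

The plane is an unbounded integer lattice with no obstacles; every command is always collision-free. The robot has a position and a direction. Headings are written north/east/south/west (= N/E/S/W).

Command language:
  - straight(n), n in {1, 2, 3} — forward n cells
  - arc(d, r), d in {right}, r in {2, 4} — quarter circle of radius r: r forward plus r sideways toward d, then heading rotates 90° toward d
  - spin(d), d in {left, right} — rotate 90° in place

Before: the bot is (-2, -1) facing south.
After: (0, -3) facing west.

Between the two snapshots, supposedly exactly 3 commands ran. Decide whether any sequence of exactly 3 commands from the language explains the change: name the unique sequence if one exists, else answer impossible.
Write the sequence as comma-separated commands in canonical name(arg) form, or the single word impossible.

spin(left), arc(right, 2), spin(right)

key: running spin(right) before spin(left) would end elsewhere — order is forced
from: (-2, -1) facing south
1. spin(left) → (-2, -1) facing east
2. arc(right, 2) → (0, -3) facing south
3. spin(right) → (0, -3) facing west
no other 3-command option fits: unique.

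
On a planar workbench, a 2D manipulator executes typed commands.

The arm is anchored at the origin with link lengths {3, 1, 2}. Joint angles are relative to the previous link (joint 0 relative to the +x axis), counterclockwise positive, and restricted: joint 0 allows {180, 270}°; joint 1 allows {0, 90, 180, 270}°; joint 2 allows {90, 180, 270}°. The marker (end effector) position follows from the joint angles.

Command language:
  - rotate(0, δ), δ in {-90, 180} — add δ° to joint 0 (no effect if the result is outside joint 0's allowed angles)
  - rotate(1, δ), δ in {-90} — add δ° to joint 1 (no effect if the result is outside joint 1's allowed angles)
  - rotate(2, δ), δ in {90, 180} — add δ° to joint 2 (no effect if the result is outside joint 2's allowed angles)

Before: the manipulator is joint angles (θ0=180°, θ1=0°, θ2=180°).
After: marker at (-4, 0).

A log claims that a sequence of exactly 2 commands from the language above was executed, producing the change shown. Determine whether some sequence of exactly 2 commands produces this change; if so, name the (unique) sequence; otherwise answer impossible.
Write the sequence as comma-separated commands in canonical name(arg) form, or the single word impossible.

start: joint angles (θ0=180°, θ1=0°, θ2=180°)
t=1 rotate(1, -90) ⇒ joint angles (θ0=180°, θ1=270°, θ2=180°)
t=2 rotate(1, -90) ⇒ joint angles (θ0=180°, θ1=180°, θ2=180°)
all 25 alternatives checked — unique.

rotate(1, -90), rotate(1, -90)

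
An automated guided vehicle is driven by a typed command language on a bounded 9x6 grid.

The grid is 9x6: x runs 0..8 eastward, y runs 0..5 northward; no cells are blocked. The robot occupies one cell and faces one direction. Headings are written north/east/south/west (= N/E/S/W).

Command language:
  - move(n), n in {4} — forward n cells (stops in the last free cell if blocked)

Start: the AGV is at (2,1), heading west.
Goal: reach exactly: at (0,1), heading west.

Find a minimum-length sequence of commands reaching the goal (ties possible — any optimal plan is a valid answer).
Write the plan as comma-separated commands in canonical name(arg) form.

move(4)

t0: at (2,1), heading west
1. move(4) → at (0,1), heading west
no 0-step plan works, so 1 is optimal.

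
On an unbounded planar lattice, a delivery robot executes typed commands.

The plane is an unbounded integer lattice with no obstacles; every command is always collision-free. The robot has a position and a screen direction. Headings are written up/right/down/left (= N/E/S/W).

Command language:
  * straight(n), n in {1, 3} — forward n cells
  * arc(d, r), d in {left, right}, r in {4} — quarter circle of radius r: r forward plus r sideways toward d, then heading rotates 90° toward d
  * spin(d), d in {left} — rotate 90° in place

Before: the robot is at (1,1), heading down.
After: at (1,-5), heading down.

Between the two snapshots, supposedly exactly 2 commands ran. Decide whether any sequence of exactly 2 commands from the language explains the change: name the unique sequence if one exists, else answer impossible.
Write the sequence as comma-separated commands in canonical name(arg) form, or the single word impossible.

straight(3), straight(3)

key: heading stays S — no command in the sequence turns
t0: at (1,1), heading down
[1] after straight(3): at (1,-2), heading down
[2] after straight(3): at (1,-5), heading down
all 25 alternatives checked — unique.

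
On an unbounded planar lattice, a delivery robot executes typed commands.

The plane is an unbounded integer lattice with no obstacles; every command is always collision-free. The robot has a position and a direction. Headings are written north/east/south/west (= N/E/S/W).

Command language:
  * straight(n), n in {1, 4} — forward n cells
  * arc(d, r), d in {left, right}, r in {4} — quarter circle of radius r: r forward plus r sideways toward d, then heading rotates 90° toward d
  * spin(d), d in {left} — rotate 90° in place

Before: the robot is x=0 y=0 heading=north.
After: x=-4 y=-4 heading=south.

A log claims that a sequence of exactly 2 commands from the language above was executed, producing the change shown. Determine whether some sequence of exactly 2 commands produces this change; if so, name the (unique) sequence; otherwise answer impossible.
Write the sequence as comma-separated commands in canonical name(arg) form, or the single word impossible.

spin(left), arc(left, 4)

key: position moved to (-4,-4) AND the heading swung to S — translation plus rotation needed
begin: x=0 y=0 heading=north
[1] after spin(left): x=0 y=0 heading=west
[2] after arc(left, 4): x=-4 y=-4 heading=south
no other 2-command option fits: unique.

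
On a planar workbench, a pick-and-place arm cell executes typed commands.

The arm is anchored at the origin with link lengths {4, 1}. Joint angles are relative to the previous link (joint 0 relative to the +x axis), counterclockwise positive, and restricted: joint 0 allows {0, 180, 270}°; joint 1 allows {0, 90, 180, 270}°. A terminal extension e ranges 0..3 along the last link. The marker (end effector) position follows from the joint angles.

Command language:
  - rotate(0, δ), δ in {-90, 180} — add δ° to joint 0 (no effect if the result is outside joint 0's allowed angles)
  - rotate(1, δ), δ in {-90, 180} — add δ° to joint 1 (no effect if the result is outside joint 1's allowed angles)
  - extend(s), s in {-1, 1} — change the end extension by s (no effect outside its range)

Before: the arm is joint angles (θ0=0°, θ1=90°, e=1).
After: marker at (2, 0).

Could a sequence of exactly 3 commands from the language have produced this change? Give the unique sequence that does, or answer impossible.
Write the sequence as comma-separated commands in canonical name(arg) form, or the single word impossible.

rotate(1, -90), rotate(1, -90), rotate(1, -90)

t0: joint angles (θ0=0°, θ1=90°, e=1)
step 1 (rotate(1, -90)): joint angles (θ0=0°, θ1=0°, e=1)
step 2 (rotate(1, -90)): joint angles (θ0=0°, θ1=270°, e=1)
step 3 (rotate(1, -90)): joint angles (θ0=0°, θ1=180°, e=1)
no other 3-command option fits: unique.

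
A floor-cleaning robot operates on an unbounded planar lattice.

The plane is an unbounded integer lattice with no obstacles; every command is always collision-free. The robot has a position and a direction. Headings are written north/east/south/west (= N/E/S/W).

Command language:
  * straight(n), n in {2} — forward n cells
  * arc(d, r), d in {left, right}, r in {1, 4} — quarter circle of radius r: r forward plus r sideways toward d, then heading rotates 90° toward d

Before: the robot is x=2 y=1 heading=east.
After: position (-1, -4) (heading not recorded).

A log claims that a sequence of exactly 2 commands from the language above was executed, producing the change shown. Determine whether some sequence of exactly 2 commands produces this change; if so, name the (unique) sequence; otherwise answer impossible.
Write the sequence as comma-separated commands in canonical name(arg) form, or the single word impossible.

key: running arc(right, 4) before arc(right, 1) would end elsewhere — order is forced
t0: x=2 y=1 heading=east
step 1 (arc(right, 1)): x=3 y=0 heading=south
step 2 (arc(right, 4)): x=-1 y=-4 heading=west
uniquely the one of 25 2-step routes that fits.

arc(right, 1), arc(right, 4)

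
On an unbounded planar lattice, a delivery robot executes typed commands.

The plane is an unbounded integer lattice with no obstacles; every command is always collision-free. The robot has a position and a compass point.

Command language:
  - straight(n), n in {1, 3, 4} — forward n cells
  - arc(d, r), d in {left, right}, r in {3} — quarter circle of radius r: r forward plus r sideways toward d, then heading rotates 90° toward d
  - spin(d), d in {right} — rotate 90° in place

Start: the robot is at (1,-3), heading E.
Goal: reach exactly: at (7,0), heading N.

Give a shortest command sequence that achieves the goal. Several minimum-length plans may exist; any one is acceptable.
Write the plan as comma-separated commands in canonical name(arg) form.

straight(3), arc(left, 3)

t0: at (1,-3), heading E
[1] after straight(3): at (4,-3), heading E
[2] after arc(left, 3): at (7,0), heading N
shorter routes all fall short; 2 is best.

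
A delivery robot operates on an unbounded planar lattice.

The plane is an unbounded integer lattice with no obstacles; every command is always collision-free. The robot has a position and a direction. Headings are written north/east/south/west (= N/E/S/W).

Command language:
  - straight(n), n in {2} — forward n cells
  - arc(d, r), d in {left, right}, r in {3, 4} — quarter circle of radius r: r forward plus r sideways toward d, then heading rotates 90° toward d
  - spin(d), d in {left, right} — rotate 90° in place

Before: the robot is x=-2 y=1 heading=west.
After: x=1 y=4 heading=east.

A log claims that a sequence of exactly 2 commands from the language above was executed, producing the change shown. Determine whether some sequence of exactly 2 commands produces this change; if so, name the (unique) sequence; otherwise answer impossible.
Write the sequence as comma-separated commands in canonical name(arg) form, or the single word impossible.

spin(right), arc(right, 3)

key: running arc(right, 3) before spin(right) would end elsewhere — order is forced
t0: x=-2 y=1 heading=west
step 1 (spin(right)): x=-2 y=1 heading=north
step 2 (arc(right, 3)): x=1 y=4 heading=east
no rival 2-sequence matches.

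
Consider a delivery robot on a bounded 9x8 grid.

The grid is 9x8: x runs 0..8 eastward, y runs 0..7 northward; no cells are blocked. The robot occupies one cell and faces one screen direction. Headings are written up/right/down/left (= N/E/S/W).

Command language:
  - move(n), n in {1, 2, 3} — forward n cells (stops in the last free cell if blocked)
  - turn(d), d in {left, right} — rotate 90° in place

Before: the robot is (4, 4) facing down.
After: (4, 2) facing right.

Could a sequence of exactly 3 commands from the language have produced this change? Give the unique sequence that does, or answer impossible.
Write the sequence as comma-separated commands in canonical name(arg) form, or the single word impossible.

key: running turn(left) before move(1) would end elsewhere — order is forced
from: (4, 4) facing down
1. move(1) → (4, 3) facing down
2. move(1) → (4, 2) facing down
3. turn(left) → (4, 2) facing right
all 125 alternatives checked — unique.

move(1), move(1), turn(left)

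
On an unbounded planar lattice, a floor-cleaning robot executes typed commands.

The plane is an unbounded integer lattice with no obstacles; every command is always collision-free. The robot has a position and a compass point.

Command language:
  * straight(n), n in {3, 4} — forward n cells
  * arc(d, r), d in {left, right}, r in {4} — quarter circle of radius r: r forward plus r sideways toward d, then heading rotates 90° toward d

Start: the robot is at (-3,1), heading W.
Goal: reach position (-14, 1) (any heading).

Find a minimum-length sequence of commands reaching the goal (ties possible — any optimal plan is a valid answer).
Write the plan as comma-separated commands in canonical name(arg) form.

t0: at (-3,1), heading W
step 1 (straight(4)): at (-7,1), heading W
step 2 (straight(4)): at (-11,1), heading W
step 3 (straight(3)): at (-14,1), heading W
no 2-step plan works, so 3 is optimal.

straight(4), straight(4), straight(3)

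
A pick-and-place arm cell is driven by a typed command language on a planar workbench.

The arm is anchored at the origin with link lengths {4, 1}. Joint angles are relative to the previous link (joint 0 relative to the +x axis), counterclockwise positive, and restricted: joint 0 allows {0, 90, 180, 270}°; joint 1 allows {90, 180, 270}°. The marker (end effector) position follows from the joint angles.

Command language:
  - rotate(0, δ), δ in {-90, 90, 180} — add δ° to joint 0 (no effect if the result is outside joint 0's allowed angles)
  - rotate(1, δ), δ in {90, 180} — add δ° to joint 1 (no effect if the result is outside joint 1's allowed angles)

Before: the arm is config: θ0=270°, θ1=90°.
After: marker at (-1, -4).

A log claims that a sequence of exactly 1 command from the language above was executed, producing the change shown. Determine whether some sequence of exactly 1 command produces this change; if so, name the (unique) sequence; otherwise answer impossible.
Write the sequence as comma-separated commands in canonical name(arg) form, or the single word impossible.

rotate(1, 180)

initial: config: θ0=270°, θ1=90°
1. rotate(1, 180) → config: θ0=270°, θ1=270°
no rival 1-sequence matches.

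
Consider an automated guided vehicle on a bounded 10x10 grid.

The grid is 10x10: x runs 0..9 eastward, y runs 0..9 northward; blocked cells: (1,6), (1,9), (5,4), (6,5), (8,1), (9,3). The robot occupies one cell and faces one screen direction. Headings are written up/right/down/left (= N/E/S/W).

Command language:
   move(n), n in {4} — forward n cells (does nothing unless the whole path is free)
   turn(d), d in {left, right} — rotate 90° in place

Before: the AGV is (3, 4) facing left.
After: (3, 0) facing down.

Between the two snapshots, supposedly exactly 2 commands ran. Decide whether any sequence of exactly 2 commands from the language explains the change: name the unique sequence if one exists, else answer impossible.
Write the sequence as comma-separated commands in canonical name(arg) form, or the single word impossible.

key: order matters: swapping turn(left) and move(4) lands elsewhere
initial: (3, 4) facing left
t=1 turn(left) ⇒ (3, 4) facing down
t=2 move(4) ⇒ (3, 0) facing down
uniquely the one of 9 2-step routes that fits.

turn(left), move(4)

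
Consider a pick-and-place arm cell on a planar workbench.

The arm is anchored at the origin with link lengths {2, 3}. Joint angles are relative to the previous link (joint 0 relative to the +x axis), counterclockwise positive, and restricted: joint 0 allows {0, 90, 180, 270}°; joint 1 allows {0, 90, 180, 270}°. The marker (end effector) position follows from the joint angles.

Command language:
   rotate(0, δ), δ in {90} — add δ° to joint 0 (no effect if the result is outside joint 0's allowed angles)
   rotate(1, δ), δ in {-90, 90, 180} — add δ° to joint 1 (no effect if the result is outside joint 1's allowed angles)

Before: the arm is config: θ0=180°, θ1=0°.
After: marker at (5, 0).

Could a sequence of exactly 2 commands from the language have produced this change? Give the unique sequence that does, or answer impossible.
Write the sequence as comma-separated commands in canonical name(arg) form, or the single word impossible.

rotate(0, 90), rotate(0, 90)

start: config: θ0=180°, θ1=0°
1. rotate(0, 90) → config: θ0=270°, θ1=0°
2. rotate(0, 90) → config: θ0=0°, θ1=0°
no rival 2-sequence matches.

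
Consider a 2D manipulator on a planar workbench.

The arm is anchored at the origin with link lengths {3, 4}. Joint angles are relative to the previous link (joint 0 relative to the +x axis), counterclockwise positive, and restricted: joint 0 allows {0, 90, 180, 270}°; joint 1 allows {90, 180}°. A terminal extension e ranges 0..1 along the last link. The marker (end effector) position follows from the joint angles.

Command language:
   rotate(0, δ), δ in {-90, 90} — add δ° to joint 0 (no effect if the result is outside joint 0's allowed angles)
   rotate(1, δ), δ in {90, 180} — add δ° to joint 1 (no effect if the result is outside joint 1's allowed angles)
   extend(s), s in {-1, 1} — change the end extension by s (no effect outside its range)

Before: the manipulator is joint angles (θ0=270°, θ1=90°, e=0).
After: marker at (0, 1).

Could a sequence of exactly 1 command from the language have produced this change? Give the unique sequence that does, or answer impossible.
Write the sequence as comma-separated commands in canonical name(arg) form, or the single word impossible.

rotate(1, 90)

begin: joint angles (θ0=270°, θ1=90°, e=0)
[1] after rotate(1, 90): joint angles (θ0=270°, θ1=180°, e=0)
uniquely the one of 6 1-step routes that fits.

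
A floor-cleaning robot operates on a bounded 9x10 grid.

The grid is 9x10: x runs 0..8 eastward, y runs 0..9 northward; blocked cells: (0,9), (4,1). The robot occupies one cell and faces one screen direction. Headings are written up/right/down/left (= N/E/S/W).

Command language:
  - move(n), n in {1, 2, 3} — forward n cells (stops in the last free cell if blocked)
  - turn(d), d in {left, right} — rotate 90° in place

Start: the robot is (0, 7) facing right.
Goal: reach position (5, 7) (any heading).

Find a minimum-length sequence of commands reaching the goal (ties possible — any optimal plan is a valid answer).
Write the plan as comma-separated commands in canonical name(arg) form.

initial: (0, 7) facing right
t=1 move(2) ⇒ (2, 7) facing right
t=2 move(3) ⇒ (5, 7) facing right
minimal: 2 command(s), checked below 2.

move(2), move(3)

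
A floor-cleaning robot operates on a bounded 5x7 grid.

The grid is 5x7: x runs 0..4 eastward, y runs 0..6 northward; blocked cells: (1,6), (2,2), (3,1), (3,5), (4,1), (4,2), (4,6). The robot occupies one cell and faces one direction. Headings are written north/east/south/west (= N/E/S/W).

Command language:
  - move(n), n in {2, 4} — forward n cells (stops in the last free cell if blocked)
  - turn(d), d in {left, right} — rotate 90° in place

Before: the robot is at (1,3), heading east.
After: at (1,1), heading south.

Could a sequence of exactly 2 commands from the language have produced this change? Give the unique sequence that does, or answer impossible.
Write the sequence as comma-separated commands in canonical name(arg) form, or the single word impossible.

key: position moved to (1,1) AND the heading swung to S — translation plus rotation needed
start: at (1,3), heading east
[1] after turn(right): at (1,3), heading south
[2] after move(2): at (1,1), heading south
no rival 2-sequence matches.

turn(right), move(2)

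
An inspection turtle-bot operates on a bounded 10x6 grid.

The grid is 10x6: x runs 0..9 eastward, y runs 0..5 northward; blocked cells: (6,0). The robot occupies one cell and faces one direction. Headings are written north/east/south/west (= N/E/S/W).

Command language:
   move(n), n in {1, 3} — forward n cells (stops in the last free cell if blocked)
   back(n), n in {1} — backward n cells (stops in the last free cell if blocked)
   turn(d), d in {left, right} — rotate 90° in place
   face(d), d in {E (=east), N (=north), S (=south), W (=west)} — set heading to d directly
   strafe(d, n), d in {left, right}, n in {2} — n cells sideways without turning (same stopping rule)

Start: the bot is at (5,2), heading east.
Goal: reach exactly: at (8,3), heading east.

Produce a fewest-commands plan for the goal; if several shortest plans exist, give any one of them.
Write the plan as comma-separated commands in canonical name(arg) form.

from: at (5,2), heading east
t=1 move(3) ⇒ at (8,2), heading east
t=2 turn(left) ⇒ at (8,2), heading north
t=3 move(1) ⇒ at (8,3), heading north
t=4 face(E) ⇒ at (8,3), heading east
nothing shorter than 4 reaches the goal.

move(3), turn(left), move(1), face(E)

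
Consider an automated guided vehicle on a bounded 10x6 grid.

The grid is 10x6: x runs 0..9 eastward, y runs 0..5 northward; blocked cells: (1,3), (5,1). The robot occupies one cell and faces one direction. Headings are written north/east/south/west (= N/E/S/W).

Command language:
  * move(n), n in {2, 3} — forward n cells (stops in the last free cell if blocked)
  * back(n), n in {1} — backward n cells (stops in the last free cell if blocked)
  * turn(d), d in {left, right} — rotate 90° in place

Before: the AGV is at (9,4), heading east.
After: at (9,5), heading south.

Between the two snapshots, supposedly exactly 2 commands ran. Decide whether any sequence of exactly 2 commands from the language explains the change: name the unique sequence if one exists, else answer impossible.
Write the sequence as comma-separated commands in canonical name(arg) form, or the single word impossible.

key: cell and facing (now S) both changed — the 2 commands mix motion and turning
initial: at (9,4), heading east
1. turn(right) → at (9,4), heading south
2. back(1) → at (9,5), heading south
no rival 2-sequence matches.

turn(right), back(1)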